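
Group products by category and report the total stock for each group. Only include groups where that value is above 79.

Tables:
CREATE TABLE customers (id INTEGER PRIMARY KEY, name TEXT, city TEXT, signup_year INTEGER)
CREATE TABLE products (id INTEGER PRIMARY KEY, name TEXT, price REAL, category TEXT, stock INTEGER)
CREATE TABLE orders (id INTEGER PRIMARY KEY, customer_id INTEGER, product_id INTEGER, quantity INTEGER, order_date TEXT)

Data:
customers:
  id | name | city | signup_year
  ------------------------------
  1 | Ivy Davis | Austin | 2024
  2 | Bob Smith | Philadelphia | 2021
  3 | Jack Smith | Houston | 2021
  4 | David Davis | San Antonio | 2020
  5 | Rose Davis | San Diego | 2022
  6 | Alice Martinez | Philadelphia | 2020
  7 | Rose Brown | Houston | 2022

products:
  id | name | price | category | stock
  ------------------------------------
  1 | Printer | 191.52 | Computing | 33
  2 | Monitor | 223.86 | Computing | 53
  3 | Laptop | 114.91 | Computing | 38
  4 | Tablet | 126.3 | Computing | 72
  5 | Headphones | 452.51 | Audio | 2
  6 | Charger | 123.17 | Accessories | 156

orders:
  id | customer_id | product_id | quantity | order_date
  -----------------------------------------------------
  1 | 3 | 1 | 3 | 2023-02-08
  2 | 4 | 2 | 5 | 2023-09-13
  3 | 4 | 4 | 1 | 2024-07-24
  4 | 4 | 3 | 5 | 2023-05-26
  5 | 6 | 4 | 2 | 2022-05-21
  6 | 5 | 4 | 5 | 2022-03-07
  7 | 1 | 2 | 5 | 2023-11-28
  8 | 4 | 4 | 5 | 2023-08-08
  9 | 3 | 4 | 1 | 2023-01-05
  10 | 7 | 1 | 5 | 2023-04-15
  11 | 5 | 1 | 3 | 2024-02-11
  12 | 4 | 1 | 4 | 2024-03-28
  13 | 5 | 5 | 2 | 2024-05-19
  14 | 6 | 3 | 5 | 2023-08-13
SELECT category, SUM(stock) AS sum_stock FROM products GROUP BY category HAVING SUM(stock) > 79

Execution result:
category | sum_stock
Accessories | 156
Computing | 196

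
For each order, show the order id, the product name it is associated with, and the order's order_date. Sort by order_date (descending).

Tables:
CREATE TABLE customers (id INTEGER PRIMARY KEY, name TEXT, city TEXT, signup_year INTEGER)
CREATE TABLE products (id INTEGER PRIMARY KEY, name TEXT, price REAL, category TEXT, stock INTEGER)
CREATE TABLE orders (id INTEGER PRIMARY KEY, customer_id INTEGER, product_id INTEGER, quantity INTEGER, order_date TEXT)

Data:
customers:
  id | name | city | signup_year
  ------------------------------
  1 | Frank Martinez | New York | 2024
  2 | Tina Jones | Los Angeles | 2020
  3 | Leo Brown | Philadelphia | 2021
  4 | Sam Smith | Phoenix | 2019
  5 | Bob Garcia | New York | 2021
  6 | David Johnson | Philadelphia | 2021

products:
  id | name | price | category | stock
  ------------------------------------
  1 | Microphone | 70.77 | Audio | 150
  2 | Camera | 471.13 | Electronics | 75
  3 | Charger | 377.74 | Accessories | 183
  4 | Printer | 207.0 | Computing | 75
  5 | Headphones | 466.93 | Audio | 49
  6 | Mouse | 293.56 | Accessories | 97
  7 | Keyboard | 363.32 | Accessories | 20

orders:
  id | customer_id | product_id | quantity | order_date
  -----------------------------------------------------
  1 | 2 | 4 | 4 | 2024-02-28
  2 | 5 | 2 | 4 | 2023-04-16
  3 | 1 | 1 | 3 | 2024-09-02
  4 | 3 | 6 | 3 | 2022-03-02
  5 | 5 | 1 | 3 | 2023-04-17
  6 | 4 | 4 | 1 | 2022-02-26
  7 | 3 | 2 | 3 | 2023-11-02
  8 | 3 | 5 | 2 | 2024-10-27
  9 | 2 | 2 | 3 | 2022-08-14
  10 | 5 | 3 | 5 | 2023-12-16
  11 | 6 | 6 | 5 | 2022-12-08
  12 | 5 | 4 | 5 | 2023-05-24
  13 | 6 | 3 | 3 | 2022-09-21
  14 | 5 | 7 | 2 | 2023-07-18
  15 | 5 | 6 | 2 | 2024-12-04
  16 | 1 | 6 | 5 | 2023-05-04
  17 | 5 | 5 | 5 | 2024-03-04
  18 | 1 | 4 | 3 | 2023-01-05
SELECT c.id, p.name AS product, c.order_date FROM orders c JOIN products p ON c.product_id = p.id ORDER BY c.order_date DESC

Execution result:
id | product | order_date
15 | Mouse | 2024-12-04
8 | Headphones | 2024-10-27
3 | Microphone | 2024-09-02
17 | Headphones | 2024-03-04
1 | Printer | 2024-02-28
10 | Charger | 2023-12-16
7 | Camera | 2023-11-02
14 | Keyboard | 2023-07-18
12 | Printer | 2023-05-24
16 | Mouse | 2023-05-04
5 | Microphone | 2023-04-17
2 | Camera | 2023-04-16
18 | Printer | 2023-01-05
11 | Mouse | 2022-12-08
13 | Charger | 2022-09-21
9 | Camera | 2022-08-14
4 | Mouse | 2022-03-02
6 | Printer | 2022-02-26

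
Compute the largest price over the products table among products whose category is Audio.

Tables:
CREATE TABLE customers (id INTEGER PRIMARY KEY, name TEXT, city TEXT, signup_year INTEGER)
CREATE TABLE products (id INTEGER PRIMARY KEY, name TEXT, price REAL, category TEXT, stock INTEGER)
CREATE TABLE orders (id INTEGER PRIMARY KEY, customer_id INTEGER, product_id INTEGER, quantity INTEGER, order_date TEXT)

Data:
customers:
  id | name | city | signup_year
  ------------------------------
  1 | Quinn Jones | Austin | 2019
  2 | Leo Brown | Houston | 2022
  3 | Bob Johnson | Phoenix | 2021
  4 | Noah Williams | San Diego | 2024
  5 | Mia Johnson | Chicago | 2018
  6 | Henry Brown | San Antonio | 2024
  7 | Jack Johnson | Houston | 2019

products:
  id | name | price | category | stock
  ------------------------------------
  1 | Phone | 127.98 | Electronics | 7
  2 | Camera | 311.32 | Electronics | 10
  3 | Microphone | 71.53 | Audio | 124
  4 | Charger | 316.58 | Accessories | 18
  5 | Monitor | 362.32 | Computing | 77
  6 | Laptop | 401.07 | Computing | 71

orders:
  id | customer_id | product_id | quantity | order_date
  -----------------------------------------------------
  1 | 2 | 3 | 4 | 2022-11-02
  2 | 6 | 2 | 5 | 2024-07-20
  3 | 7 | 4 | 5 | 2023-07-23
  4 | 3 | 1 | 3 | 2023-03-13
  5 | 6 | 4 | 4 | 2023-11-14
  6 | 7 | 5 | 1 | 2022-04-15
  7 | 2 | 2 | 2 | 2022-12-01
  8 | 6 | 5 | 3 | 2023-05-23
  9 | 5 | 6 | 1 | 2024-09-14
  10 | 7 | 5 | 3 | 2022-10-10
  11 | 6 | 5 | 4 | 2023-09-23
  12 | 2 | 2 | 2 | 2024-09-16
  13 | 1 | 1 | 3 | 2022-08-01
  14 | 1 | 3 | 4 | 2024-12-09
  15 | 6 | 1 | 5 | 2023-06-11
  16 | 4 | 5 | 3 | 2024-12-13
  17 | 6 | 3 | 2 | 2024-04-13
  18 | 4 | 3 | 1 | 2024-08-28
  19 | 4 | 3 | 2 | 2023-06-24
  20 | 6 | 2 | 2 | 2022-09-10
SELECT MAX(price) FROM products WHERE category = 'Audio'

Execution result:
71.53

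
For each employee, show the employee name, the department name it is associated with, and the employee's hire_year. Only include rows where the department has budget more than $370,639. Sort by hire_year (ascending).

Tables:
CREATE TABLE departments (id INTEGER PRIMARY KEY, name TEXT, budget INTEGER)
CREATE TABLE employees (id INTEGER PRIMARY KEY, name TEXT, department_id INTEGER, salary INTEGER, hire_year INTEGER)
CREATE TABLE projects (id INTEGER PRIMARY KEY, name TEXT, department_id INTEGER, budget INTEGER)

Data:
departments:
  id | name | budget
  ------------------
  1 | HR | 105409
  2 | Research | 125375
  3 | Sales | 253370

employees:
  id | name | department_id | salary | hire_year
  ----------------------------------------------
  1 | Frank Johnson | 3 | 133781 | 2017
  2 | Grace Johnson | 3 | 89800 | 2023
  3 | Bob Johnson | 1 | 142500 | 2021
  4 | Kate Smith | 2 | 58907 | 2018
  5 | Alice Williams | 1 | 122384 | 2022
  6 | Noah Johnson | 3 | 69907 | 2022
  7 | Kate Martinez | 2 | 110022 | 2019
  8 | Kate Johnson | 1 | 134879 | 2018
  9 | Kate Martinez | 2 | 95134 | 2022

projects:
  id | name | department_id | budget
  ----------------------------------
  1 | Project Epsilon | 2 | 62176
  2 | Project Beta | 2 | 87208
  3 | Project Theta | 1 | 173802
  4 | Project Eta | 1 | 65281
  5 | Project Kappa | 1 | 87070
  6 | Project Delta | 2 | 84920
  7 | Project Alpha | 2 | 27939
SELECT c.name, p.name AS department, c.hire_year FROM employees c JOIN departments p ON c.department_id = p.id WHERE p.budget > 370639 ORDER BY c.hire_year ASC

Execution result:
(no rows)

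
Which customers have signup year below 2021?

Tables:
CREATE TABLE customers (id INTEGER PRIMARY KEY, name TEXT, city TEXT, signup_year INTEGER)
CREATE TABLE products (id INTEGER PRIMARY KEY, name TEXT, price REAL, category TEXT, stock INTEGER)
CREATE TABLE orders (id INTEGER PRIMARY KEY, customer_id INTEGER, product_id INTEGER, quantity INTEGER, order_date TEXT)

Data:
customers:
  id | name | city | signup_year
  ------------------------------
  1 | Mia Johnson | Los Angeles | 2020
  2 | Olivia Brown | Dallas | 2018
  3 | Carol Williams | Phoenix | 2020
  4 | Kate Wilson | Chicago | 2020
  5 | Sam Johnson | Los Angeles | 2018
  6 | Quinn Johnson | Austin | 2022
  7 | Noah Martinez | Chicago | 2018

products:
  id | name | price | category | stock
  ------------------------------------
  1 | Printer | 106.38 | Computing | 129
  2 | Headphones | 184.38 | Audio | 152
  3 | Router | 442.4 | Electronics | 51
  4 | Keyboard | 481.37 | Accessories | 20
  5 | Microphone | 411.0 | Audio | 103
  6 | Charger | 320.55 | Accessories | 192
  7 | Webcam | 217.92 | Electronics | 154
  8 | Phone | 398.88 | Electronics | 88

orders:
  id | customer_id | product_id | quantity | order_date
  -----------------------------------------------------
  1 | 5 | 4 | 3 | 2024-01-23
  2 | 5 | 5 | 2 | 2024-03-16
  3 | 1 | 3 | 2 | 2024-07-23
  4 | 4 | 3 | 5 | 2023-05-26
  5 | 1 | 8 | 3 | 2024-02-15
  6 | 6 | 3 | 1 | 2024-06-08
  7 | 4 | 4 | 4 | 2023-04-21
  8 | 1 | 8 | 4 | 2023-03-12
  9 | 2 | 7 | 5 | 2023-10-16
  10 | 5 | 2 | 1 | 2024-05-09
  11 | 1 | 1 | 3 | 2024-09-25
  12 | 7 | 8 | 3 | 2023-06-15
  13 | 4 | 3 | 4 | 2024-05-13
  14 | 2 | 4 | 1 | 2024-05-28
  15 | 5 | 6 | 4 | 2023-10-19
SELECT name, signup_year FROM customers WHERE signup_year < 2021

Execution result:
name | signup_year
Mia Johnson | 2020
Olivia Brown | 2018
Carol Williams | 2020
Kate Wilson | 2020
Sam Johnson | 2018
Noah Martinez | 2018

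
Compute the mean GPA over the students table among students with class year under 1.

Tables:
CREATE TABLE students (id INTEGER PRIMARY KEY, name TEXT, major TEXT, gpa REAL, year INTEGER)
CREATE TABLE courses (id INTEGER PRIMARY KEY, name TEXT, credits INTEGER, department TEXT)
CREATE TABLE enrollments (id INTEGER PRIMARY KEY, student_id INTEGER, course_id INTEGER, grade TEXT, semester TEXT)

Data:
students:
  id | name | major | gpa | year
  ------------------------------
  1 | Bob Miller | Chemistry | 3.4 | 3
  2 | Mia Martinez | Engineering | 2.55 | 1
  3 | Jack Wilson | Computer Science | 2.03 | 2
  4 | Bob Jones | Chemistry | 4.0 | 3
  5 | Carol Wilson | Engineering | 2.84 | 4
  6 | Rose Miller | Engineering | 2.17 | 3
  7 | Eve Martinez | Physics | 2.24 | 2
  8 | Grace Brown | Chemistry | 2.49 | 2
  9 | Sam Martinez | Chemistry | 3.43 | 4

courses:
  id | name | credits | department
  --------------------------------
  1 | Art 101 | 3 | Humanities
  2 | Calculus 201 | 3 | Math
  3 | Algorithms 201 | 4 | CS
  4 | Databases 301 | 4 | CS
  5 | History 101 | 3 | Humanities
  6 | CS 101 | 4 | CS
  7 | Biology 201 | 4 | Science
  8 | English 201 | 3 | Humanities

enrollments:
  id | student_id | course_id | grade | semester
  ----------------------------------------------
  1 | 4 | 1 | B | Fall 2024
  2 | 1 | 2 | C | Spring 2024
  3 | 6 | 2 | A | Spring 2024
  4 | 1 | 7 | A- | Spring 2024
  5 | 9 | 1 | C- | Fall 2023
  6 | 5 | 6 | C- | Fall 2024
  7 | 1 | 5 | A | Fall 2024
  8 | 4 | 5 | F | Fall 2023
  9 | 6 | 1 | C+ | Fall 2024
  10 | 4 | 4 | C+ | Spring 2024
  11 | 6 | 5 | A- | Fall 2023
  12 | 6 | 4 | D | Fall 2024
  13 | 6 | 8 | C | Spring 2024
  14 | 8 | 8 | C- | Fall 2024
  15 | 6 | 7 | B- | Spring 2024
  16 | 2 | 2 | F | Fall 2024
SELECT AVG(gpa) FROM students WHERE year < 1

Execution result:
NULL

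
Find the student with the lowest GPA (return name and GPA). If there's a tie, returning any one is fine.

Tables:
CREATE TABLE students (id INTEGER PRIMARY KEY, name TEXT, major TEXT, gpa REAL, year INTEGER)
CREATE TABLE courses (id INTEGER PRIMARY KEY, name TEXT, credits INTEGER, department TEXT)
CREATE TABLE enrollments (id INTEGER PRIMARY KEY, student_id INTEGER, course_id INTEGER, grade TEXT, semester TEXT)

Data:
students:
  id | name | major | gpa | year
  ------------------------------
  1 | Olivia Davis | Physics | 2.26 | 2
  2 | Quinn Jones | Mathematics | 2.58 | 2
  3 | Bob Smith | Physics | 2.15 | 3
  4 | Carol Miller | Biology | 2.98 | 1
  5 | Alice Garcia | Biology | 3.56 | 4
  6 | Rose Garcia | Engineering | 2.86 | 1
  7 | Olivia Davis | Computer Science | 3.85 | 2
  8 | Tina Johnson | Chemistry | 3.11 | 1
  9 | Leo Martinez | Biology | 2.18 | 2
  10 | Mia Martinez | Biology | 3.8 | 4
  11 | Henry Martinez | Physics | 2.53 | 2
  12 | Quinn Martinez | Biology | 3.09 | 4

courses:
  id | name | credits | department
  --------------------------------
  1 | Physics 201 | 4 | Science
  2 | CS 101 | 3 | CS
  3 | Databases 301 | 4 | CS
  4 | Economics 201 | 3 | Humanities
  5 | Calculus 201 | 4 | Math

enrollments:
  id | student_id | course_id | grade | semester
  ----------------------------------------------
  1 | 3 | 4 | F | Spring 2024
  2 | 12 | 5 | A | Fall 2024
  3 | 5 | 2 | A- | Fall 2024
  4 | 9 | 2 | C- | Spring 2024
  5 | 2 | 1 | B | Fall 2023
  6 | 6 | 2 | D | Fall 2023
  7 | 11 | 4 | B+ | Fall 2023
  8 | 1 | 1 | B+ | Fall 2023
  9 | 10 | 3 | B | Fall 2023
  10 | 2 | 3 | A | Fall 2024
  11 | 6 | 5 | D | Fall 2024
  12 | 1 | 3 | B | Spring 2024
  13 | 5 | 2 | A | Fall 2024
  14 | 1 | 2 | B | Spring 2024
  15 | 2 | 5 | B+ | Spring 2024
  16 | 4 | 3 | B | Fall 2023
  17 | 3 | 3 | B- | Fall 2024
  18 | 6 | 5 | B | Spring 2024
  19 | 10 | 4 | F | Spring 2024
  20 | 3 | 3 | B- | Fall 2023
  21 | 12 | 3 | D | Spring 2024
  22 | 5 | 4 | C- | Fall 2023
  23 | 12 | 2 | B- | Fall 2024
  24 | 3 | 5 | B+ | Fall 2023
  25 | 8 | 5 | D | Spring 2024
SELECT name, gpa FROM students ORDER BY gpa ASC LIMIT 1

Execution result:
name | gpa
Bob Smith | 2.15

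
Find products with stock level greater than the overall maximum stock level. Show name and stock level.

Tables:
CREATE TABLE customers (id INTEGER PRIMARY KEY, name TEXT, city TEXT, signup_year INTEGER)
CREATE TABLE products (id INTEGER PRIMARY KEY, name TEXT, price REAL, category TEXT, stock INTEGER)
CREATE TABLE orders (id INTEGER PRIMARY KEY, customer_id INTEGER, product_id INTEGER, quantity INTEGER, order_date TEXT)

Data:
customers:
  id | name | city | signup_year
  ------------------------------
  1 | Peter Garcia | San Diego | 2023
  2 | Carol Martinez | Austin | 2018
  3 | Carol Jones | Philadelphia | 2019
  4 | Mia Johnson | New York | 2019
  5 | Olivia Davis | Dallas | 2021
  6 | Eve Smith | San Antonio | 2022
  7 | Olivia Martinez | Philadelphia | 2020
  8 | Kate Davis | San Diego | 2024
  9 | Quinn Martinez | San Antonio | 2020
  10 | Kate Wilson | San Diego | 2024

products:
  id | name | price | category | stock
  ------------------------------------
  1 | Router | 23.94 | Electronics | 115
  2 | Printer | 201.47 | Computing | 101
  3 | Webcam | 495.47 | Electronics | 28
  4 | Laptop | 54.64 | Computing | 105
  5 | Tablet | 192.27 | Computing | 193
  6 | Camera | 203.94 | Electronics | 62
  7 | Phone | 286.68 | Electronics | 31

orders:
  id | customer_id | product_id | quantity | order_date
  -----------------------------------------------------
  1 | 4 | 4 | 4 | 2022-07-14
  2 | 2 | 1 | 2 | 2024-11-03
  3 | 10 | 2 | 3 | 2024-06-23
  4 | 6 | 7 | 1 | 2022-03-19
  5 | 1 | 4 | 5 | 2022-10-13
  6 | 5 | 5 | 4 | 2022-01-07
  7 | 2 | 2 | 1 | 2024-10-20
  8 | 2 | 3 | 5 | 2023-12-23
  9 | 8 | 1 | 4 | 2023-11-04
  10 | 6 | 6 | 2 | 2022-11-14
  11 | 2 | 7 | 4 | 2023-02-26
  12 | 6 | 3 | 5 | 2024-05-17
SELECT name, stock FROM products WHERE stock > (SELECT MAX(stock) FROM products)

Execution result:
(no rows)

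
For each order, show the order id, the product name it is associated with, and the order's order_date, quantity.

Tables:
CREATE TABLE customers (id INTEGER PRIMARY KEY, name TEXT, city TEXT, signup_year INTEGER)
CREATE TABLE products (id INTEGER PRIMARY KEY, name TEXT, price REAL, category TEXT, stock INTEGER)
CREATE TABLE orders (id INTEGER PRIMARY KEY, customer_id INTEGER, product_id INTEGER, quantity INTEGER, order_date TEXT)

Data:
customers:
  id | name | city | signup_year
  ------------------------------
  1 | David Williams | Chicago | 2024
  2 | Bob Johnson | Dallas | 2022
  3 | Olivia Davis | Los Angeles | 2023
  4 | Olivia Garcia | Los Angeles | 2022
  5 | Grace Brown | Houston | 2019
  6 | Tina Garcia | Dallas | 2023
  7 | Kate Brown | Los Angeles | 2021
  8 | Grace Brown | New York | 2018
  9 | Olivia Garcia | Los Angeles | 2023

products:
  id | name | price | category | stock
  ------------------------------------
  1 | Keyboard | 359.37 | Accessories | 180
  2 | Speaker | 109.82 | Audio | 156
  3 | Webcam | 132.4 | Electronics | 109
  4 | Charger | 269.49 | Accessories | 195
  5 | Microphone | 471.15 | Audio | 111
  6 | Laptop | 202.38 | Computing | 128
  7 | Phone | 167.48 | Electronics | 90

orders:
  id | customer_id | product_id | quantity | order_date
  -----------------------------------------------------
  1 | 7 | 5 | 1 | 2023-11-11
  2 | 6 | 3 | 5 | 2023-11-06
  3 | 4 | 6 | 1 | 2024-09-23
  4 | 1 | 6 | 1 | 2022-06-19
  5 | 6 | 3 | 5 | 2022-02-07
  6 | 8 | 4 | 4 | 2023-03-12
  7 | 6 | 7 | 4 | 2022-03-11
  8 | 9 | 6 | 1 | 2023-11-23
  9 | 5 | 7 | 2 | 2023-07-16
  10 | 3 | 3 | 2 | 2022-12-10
SELECT c.id, p.name AS product, c.order_date, c.quantity FROM orders c JOIN products p ON c.product_id = p.id

Execution result:
id | product | order_date | quantity
1 | Microphone | 2023-11-11 | 1
2 | Webcam | 2023-11-06 | 5
3 | Laptop | 2024-09-23 | 1
4 | Laptop | 2022-06-19 | 1
5 | Webcam | 2022-02-07 | 5
6 | Charger | 2023-03-12 | 4
7 | Phone | 2022-03-11 | 4
8 | Laptop | 2023-11-23 | 1
9 | Phone | 2023-07-16 | 2
10 | Webcam | 2022-12-10 | 2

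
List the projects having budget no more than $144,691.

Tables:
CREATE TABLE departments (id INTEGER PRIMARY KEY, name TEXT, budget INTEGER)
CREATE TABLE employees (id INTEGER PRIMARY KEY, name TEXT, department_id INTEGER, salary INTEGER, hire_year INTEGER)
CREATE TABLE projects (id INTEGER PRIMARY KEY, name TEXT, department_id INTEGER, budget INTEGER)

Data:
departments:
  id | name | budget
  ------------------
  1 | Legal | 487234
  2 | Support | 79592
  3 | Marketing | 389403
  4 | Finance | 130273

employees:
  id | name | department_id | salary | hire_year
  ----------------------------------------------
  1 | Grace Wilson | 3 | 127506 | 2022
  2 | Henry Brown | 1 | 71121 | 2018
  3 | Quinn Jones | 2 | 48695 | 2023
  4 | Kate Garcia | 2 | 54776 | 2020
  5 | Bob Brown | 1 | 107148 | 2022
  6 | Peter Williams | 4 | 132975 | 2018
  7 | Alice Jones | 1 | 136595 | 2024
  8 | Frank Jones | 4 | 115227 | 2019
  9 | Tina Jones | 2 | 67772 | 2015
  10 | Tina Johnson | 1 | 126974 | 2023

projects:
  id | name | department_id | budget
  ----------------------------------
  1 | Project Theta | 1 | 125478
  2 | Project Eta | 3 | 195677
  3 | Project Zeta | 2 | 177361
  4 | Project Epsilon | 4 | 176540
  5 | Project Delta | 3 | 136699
SELECT name, budget FROM projects WHERE budget <= 144691

Execution result:
name | budget
Project Theta | 125478
Project Delta | 136699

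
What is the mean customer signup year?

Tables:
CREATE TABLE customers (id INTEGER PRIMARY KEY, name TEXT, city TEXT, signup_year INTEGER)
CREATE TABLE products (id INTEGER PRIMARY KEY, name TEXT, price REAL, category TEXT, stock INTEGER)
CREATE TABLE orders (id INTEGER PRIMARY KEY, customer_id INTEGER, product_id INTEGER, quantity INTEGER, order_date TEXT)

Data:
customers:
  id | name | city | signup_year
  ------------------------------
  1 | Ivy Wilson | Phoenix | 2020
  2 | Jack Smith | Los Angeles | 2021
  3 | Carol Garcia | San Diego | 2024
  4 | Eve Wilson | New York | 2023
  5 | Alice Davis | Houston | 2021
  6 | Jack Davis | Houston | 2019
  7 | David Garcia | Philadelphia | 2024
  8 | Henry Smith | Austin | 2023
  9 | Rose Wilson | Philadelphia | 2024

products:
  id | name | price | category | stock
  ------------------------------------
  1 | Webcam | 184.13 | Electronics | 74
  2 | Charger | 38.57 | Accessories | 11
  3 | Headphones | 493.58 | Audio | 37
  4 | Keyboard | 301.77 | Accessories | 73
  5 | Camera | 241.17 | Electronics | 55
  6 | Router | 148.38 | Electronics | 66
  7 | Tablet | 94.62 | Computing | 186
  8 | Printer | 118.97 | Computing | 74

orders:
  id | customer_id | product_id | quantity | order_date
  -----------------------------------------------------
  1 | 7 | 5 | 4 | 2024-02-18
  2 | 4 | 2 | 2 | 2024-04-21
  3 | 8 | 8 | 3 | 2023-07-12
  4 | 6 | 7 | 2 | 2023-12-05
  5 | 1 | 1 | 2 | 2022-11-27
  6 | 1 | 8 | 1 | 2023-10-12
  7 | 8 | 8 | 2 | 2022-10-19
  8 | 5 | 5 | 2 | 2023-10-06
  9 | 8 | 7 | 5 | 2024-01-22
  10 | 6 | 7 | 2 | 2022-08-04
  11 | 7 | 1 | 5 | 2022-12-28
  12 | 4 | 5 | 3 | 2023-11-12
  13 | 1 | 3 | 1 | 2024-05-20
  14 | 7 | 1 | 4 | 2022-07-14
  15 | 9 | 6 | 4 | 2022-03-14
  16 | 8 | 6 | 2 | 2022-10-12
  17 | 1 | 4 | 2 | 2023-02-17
SELECT AVG(signup_year) FROM customers

Execution result:
2022.11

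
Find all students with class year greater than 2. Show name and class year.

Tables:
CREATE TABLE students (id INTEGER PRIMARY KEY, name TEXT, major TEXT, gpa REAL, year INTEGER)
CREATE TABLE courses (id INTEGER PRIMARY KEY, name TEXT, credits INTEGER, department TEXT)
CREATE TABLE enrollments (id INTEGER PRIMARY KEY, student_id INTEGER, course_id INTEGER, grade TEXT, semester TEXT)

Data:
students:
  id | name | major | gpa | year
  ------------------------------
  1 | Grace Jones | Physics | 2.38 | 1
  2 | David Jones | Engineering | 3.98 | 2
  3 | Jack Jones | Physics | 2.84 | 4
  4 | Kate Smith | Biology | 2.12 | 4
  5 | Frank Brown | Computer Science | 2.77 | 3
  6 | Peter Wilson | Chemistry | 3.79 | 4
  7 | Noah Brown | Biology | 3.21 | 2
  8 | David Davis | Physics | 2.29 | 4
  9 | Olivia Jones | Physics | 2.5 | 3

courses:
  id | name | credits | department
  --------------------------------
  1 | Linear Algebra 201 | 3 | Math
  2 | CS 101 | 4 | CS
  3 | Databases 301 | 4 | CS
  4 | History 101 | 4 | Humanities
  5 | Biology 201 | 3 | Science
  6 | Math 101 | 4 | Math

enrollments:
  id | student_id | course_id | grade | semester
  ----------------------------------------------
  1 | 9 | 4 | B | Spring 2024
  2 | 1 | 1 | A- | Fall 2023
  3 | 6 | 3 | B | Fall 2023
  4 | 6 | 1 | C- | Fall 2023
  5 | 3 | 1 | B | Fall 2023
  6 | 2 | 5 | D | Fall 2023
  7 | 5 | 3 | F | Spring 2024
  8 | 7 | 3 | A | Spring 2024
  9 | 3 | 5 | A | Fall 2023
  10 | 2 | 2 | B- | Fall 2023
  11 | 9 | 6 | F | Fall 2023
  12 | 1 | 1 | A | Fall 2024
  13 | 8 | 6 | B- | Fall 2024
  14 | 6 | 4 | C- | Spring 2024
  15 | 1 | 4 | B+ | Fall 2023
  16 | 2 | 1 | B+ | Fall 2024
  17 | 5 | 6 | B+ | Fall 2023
SELECT name, year FROM students WHERE year > 2

Execution result:
name | year
Jack Jones | 4
Kate Smith | 4
Frank Brown | 3
Peter Wilson | 4
David Davis | 4
Olivia Jones | 3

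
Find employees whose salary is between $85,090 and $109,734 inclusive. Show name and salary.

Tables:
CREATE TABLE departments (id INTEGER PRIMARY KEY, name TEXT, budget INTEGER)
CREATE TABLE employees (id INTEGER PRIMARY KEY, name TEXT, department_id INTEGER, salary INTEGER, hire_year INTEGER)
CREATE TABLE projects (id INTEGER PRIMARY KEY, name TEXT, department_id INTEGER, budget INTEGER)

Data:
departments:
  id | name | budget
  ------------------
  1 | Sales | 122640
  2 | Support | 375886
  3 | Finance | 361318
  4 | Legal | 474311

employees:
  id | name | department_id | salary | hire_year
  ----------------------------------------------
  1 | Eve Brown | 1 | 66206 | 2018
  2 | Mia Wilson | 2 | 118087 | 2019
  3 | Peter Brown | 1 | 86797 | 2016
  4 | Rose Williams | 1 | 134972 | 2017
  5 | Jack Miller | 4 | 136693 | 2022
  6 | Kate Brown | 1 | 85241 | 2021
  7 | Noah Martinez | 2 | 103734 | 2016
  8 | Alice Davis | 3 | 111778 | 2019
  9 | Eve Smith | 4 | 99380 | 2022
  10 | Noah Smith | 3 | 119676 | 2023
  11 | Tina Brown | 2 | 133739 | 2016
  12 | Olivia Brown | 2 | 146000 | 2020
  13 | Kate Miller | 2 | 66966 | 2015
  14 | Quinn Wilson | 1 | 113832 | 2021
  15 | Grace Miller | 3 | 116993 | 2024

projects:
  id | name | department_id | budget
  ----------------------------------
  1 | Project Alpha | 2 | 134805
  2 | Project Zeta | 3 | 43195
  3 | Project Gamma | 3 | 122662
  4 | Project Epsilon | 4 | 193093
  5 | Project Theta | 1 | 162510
SELECT name, salary FROM employees WHERE salary BETWEEN 85090 AND 109734

Execution result:
name | salary
Peter Brown | 86797
Kate Brown | 85241
Noah Martinez | 103734
Eve Smith | 99380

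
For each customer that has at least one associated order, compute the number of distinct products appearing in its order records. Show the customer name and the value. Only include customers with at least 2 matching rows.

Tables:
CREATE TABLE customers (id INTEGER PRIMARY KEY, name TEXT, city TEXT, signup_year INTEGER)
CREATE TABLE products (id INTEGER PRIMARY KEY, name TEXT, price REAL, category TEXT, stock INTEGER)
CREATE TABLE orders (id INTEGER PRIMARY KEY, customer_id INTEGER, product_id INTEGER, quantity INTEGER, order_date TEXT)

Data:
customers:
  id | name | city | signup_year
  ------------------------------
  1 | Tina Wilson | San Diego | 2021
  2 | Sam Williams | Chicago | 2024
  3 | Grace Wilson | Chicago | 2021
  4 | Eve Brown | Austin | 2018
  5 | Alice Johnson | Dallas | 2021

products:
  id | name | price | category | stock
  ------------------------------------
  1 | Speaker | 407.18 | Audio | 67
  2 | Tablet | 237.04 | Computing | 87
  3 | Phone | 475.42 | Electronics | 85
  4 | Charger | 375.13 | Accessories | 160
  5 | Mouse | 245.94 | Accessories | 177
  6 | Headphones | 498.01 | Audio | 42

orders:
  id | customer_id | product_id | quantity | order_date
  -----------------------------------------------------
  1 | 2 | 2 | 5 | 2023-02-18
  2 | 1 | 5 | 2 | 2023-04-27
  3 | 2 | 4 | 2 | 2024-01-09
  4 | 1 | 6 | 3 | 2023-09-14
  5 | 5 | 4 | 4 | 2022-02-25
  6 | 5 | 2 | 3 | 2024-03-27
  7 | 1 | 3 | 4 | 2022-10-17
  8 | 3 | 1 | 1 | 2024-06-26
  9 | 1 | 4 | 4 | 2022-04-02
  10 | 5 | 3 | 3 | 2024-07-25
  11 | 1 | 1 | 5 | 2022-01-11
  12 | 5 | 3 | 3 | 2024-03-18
SELECT p.name, COUNT(DISTINCT c.product_id) AS distinct_product_count FROM orders c JOIN customers p ON c.customer_id = p.id GROUP BY p.id, p.name HAVING COUNT(*) >= 2

Execution result:
name | distinct_product_count
Tina Wilson | 5
Sam Williams | 2
Alice Johnson | 3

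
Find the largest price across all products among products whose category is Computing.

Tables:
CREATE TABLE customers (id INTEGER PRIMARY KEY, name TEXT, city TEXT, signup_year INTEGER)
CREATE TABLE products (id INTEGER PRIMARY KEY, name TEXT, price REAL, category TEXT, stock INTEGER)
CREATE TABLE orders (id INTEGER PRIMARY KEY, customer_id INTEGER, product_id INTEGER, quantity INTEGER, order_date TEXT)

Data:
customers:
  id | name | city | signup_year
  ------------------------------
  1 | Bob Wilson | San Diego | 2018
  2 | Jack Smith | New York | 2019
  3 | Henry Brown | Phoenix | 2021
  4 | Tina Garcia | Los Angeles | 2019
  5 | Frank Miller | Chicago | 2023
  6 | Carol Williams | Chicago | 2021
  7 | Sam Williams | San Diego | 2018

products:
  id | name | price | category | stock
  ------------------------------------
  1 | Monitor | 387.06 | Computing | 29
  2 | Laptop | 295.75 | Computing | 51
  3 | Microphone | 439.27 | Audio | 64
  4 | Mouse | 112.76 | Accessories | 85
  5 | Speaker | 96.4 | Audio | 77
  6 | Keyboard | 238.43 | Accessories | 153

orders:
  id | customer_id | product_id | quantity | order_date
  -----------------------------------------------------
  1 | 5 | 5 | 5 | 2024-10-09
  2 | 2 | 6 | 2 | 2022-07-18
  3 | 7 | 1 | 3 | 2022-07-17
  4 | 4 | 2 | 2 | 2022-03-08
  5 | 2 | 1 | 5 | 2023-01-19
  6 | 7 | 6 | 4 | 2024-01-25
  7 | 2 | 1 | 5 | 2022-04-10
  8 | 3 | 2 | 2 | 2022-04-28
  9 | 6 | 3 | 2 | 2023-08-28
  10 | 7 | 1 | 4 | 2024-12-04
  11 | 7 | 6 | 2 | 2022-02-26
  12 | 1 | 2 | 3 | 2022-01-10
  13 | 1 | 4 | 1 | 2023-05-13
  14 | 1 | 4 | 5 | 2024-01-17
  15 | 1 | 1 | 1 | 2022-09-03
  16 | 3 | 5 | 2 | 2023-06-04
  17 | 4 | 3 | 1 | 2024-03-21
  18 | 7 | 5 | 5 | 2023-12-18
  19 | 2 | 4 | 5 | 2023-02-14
SELECT MAX(price) FROM products WHERE category = 'Computing'

Execution result:
387.06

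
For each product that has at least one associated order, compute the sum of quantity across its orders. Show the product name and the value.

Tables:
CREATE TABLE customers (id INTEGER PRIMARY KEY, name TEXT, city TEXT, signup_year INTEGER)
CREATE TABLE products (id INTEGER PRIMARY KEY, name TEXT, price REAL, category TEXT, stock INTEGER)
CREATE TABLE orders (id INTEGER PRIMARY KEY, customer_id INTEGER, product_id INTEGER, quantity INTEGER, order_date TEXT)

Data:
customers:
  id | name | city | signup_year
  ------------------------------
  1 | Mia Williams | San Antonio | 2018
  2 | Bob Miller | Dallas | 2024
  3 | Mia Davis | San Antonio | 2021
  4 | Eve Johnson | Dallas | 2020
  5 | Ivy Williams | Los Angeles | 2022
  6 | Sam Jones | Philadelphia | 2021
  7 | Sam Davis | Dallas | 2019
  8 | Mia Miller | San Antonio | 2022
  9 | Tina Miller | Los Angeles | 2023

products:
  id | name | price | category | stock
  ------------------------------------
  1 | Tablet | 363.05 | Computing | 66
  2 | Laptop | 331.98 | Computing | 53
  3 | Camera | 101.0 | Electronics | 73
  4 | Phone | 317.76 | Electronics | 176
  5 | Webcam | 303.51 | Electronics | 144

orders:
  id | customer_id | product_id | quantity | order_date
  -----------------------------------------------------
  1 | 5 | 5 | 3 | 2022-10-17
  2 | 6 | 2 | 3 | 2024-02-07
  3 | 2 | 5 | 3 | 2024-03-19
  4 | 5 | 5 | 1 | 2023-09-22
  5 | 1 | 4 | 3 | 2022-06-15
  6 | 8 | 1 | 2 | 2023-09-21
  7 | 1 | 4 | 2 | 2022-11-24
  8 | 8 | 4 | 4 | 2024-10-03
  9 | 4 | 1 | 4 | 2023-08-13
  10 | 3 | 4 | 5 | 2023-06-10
SELECT p.name, SUM(c.quantity) AS sum_quantity FROM orders c JOIN products p ON c.product_id = p.id GROUP BY p.id, p.name

Execution result:
name | sum_quantity
Tablet | 6
Laptop | 3
Phone | 14
Webcam | 7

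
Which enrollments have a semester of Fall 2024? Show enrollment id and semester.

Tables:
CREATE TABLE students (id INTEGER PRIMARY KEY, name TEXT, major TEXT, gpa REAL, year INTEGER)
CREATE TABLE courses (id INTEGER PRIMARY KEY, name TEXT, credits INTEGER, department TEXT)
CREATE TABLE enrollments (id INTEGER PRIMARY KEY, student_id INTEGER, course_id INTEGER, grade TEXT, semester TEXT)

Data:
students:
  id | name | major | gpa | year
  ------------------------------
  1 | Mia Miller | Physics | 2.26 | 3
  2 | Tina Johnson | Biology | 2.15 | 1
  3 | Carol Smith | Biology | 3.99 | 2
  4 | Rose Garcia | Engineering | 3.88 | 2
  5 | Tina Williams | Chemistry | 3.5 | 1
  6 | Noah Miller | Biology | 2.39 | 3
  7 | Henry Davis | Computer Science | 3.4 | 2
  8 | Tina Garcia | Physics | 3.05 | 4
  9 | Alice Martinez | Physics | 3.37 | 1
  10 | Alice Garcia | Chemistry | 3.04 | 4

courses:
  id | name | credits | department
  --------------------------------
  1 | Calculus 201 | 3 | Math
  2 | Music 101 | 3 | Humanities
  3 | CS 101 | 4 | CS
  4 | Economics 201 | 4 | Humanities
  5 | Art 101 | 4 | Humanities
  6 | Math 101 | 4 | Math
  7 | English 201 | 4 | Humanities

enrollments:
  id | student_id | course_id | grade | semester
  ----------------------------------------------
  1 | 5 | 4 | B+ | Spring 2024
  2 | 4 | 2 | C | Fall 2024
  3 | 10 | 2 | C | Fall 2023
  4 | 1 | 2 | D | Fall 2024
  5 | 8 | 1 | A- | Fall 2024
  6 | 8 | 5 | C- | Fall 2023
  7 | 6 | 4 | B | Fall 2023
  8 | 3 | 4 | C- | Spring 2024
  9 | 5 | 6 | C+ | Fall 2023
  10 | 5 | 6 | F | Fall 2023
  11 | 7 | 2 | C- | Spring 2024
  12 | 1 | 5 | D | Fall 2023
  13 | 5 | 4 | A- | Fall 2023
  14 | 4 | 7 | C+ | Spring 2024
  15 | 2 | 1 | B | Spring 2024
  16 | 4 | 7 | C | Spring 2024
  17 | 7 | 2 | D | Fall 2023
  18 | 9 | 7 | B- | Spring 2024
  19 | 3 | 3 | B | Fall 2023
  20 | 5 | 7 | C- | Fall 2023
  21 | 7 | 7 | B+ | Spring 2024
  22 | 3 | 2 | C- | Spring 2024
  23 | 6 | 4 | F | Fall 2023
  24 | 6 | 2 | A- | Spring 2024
SELECT id, semester FROM enrollments WHERE semester = 'Fall 2024'

Execution result:
id | semester
2 | Fall 2024
4 | Fall 2024
5 | Fall 2024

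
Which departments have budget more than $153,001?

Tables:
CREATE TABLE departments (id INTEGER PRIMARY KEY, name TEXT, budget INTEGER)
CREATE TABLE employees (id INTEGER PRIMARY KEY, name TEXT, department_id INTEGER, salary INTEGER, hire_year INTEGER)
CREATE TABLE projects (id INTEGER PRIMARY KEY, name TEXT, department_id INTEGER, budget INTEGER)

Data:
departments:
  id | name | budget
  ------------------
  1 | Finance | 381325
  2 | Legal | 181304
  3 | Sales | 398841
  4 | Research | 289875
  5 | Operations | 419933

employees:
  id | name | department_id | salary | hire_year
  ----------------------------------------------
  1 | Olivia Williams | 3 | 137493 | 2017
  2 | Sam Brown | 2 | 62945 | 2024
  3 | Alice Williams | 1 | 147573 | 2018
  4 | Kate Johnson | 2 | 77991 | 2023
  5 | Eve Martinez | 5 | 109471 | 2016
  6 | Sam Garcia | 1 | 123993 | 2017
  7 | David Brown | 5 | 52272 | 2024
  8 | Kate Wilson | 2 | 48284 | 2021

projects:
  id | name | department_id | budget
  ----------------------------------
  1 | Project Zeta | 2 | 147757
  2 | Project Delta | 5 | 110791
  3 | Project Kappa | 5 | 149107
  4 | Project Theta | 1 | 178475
SELECT name, budget FROM departments WHERE budget > 153001

Execution result:
name | budget
Finance | 381325
Legal | 181304
Sales | 398841
Research | 289875
Operations | 419933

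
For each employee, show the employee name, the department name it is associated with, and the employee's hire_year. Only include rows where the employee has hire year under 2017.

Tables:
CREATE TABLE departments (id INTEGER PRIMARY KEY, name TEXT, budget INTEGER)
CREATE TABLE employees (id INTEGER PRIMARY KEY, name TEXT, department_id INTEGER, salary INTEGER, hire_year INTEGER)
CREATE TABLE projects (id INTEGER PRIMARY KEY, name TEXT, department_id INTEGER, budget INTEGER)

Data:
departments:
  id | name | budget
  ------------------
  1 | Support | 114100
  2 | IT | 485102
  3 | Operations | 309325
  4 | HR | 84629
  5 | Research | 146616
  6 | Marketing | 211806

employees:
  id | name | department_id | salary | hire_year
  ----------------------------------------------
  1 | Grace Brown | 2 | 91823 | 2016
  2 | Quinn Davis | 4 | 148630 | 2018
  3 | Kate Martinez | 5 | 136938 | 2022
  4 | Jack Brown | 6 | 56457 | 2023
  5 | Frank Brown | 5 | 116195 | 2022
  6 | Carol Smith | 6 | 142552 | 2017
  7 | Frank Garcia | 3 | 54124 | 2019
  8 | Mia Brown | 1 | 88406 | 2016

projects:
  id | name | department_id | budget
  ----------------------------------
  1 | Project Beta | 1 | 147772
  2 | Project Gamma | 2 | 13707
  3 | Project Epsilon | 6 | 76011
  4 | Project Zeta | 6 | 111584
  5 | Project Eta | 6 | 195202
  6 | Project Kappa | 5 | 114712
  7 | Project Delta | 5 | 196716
SELECT c.name, p.name AS department, c.hire_year FROM employees c JOIN departments p ON c.department_id = p.id WHERE c.hire_year < 2017

Execution result:
name | department | hire_year
Grace Brown | IT | 2016
Mia Brown | Support | 2016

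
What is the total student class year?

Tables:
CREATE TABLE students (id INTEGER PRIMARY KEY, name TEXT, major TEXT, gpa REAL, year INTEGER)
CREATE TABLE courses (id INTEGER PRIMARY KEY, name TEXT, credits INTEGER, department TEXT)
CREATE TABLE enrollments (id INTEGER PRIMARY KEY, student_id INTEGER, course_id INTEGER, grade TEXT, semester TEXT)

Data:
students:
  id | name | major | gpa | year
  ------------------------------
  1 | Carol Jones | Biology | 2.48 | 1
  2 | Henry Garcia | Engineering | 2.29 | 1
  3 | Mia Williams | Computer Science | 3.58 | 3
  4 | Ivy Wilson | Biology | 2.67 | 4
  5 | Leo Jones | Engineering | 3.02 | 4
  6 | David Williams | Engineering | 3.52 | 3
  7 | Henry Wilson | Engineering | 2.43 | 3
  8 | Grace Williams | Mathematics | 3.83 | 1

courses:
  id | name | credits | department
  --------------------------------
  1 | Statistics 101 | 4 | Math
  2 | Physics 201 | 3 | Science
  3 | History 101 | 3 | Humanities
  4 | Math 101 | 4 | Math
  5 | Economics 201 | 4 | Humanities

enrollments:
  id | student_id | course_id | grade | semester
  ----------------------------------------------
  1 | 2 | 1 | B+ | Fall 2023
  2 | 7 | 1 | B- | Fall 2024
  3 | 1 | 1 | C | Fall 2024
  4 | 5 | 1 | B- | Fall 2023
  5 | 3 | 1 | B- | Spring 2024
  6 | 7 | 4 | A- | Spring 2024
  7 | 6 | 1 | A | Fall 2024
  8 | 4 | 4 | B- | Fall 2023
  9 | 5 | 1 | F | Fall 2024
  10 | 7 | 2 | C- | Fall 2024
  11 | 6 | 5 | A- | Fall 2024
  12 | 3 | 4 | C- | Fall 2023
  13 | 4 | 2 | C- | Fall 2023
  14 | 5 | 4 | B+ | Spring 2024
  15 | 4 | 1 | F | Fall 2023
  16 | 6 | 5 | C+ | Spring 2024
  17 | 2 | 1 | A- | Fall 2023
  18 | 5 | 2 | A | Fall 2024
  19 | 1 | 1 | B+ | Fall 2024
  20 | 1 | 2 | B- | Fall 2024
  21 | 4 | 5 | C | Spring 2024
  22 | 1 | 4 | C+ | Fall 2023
SELECT SUM(year) FROM students

Execution result:
20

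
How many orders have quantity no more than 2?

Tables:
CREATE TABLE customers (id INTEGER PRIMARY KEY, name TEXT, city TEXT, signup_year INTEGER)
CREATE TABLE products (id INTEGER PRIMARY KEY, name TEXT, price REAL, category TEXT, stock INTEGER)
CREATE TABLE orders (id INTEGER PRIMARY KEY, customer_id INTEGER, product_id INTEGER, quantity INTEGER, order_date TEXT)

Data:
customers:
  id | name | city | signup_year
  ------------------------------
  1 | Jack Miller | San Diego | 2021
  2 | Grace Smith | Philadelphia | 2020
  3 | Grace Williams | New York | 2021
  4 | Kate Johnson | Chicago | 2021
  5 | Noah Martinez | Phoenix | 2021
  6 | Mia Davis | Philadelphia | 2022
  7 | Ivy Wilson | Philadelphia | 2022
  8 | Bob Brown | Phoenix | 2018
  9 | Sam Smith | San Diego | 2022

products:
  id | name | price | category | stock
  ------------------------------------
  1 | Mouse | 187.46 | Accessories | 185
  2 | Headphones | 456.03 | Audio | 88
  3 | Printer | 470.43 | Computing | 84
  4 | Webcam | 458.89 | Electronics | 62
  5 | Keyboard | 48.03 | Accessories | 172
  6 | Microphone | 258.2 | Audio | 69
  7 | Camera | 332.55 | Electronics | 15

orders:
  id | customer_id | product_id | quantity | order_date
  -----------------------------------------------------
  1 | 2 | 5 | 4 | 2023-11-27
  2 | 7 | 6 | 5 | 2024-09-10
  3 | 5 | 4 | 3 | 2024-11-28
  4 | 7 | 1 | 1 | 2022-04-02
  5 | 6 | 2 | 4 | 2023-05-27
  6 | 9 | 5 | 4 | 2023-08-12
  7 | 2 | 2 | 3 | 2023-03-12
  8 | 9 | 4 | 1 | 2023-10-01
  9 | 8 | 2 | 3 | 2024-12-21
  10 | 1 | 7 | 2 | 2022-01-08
SELECT COUNT(*) FROM orders WHERE quantity <= 2

Execution result:
3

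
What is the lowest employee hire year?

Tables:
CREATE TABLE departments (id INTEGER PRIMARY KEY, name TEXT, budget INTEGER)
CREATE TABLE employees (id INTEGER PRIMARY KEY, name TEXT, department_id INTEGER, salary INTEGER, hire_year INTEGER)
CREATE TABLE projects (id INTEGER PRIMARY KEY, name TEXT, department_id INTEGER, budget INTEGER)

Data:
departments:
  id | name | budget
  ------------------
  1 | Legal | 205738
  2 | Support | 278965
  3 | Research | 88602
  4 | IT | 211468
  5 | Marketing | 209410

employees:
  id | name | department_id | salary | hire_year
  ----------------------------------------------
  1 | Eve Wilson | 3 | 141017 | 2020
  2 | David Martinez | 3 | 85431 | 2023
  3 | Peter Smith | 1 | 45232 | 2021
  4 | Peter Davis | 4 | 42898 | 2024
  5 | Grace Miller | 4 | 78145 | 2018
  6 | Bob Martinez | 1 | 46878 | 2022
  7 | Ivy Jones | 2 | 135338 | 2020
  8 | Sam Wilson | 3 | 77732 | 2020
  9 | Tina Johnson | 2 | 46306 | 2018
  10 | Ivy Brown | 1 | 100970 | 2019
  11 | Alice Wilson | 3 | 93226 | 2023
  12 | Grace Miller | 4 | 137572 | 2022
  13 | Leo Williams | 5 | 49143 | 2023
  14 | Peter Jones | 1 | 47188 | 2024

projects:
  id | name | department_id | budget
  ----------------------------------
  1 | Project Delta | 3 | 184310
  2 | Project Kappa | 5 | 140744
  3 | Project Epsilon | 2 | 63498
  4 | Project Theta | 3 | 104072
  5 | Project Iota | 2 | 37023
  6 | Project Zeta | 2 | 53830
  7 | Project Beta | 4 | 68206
SELECT MIN(hire_year) FROM employees

Execution result:
2018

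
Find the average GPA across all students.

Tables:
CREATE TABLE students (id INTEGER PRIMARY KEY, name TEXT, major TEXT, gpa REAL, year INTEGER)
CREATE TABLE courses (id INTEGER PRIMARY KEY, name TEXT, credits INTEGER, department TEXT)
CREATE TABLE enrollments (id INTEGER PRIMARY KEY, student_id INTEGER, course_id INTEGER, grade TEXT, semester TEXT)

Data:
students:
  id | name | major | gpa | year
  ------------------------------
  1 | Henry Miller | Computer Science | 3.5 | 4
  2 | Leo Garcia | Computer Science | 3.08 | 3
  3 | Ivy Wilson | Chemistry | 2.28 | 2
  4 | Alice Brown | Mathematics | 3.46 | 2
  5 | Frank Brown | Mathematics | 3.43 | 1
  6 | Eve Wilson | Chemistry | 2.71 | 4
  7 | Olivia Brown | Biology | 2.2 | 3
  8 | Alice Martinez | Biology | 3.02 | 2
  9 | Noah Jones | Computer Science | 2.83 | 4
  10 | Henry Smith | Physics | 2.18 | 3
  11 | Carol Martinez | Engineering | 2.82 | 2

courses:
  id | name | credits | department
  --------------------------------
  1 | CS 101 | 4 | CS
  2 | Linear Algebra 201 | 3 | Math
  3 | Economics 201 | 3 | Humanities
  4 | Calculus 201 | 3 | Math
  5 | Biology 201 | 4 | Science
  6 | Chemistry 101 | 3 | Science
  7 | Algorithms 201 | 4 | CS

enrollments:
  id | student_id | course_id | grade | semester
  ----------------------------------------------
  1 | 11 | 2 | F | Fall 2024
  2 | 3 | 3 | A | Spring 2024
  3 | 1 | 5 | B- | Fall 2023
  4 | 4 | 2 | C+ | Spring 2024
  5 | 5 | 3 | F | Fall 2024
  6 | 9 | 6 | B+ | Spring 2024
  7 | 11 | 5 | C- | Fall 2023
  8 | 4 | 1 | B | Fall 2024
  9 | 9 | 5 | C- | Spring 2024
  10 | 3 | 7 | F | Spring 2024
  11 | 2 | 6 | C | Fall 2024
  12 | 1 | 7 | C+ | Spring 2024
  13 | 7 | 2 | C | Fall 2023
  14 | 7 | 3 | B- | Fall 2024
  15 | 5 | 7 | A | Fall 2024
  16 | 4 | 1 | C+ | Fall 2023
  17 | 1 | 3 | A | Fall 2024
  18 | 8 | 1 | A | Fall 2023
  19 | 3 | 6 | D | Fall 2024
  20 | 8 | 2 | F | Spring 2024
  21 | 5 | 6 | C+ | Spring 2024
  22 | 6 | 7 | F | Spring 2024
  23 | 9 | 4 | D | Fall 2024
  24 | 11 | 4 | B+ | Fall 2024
SELECT AVG(gpa) FROM students

Execution result:
2.86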